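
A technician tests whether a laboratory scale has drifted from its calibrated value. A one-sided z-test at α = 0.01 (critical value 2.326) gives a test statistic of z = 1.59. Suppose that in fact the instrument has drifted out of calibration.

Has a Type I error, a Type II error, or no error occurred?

Type II error

The conventional null hypothesis is that the instrument is correctly calibrated.
Since z = 1.59 ≤ z* = 2.326, H₀ is not rejected.
H₀ is false (actually the instrument has drifted out of calibration).
Failing to reject a false H₀ is a Type II error.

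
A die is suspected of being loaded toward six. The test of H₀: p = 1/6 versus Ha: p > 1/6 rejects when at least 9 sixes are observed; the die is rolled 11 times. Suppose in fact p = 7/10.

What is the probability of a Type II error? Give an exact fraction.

Under the alternative p = 7/10, K ~ Binomial(11, 7/10); β is the probability the test does not reject, P(K < 9).
Summing C(11,j)·(7/10)^j·(3/10)^{11-j} for j = 0..8 gives 2749038183/4000000000.

2749038183/4000000000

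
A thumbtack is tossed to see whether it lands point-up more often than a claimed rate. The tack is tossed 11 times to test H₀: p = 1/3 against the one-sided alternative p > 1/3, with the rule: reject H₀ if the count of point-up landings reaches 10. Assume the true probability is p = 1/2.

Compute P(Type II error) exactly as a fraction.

509/512

Under the alternative p = 1/2, Y ~ Binomial(11, 1/2); β is the probability the test does not reject, P(Y < 10).
Summing C(11,j)·(1/2)^j·(1/2)^{11-j} for j = 0..9 gives 509/512.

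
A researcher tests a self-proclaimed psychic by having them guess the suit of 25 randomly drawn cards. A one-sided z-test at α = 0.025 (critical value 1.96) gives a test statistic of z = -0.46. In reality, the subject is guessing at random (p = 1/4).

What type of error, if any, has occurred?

The conventional null hypothesis is that the subject is guessing at random (p = 1/4).
Since z = -0.46 ≤ z* = 1.96, H₀ is not rejected.
H₀ is true (actually the subject is guessing at random (p = 1/4)).
The decision matches the true state — no error.

Neither — the decision is correct.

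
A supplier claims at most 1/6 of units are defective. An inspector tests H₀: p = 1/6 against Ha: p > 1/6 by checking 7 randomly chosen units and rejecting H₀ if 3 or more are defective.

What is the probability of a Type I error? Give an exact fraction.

α = P(reject H₀ | H₀ true) = P(X ≥ 3 | p = 1/6), X ~ Binomial(7, 1/6).
α = 1 − P(X ≤ 2) = 1 − 3125/3456 = 331/3456.

331/3456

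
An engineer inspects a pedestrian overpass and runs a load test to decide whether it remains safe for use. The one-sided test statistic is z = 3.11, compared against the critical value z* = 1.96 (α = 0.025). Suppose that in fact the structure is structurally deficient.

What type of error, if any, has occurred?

The conventional null hypothesis is that the structure meets the required load capacity (safe).
Since z = 3.11 > z* = 1.96, H₀ is rejected.
H₀ is false (actually the structure is structurally deficient).
The decision matches the true state — no error.

No error — this is a correct decision.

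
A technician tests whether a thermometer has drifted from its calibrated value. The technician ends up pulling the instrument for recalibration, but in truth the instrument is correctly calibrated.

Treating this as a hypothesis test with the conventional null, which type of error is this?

The null hypothesis here is that the instrument is correctly calibrated.
'Pulling the instrument for recalibration' corresponds to rejecting H₀.
H₀ was rejected but H₀ is true — a Type I error (false positive).

Type I error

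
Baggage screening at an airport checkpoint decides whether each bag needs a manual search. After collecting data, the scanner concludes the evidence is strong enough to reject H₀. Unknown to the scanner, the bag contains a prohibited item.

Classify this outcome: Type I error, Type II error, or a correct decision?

The conventional null hypothesis here is that the bag contains no prohibited items.
The test rejected a false H₀ — the decision matches the true state.

No error (correct decision).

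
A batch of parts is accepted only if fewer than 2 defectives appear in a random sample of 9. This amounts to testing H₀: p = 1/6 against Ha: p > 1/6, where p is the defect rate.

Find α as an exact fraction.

α = P(reject H₀ | H₀ true) = P(X ≥ 2 | p = 1/6), X ~ Binomial(9, 1/6).
Computing the lower-tail complement: 1 − 2734375/5038848 = 2304473/5038848.

2304473/5038848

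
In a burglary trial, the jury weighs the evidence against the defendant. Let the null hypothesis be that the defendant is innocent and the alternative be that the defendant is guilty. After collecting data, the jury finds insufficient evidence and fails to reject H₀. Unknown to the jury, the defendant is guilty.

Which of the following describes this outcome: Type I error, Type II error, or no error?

H₀ was not rejected, but H₀ is actually false.
Failing to reject a false null hypothesis is a Type II error (false negative).

Type II error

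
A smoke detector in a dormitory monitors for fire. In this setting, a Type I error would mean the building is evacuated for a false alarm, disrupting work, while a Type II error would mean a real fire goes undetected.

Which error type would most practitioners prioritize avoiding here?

Type II error

The Type II consequence (a real fire goes undetected) is more severe than the Type I consequence (the building is evacuated for a false alarm, disrupting work).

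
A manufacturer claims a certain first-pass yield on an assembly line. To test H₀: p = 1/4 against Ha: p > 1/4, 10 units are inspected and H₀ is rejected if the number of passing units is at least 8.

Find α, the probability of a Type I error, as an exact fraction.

The Type I error probability is α = P(S ≥ 8) computed under H₀, where S ~ Binomial(10, 1/4).
P(S ≥ 8) = Σ_{j=8}^{10} C(10,j)·(1/4)^j·(3/4)^{10-j} = 109/262144.

109/262144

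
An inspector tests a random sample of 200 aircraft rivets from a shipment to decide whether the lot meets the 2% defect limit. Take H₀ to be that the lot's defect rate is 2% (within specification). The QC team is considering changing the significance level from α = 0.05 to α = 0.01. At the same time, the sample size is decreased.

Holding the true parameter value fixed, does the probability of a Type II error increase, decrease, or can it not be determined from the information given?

It increases.

Lowering α raises the bar for rejection; under Ha, the test now fails to reject on outcomes it previously would have rejected. A smaller sample increases the standard error, so the sampling distributions under H₀ and Ha overlap more. Both changes push β in the same direction.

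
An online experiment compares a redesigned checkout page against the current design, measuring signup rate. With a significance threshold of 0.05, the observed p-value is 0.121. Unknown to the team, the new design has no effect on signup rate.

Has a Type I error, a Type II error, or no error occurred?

No error (correct decision).

The conventional null hypothesis is that the new design has no effect on signup rate.
Since p = 0.121 ≥ α = 0.05, H₀ is not rejected.
H₀ is true (actually the new design has no effect on signup rate).
The decision matches the true state — no error.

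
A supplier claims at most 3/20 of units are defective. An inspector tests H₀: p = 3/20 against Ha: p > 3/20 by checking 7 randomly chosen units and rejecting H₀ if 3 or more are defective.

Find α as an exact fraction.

Under H₀, K ~ Binomial(7, 3/20); the Type I error rate is P(K ≥ 3).
Via the complement, α = 1 − Σ_{j=0}^{2} C(7,j)(3/20)^j(17/20)^{7-j} = 18883881/256000000.

18883881/256000000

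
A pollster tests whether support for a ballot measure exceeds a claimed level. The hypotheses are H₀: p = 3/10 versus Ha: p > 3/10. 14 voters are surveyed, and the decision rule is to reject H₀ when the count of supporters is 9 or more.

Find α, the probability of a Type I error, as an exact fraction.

828852291297/100000000000000

α = P(reject H₀ | H₀ true) = P(K ≥ 9 | p = 3/10), with K ~ Binomial(14, 3/10).
P(K ≥ 9) = Σ_{j=9}^{14} C(14,j)·(3/10)^j·(7/10)^{14-j} = 828852291297/100000000000000.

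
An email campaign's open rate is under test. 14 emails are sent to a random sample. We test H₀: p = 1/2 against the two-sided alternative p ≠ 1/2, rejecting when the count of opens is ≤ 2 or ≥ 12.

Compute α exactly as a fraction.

53/4096

α = P(K ≤ 2 or K ≥ 12 | p = 1/2), K ~ Binomial(14, 1/2).
By symmetry, α = 2·P(K ≤ 2) = 2·(1 + 14 + 91)/16384 = 212/16384 = 53/4096.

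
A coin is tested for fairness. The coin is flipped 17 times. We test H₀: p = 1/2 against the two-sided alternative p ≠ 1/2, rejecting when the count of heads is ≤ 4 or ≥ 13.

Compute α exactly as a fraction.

1607/32768

Under H₀, K ~ Binomial(17, 1/2); α is the probability of landing in either tail, P(K ≤ 4) + P(K ≥ 13).
Each tail has probability (1 + 17 + 136 + 680 + 2380)/131072; doubling gives α = 6428/131072 = 1607/32768.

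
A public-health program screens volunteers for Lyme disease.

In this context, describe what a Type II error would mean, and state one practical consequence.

A Type II error would mean concluding that the patient does not have Lyme disease (or at least failing to establish that the patient has Lyme disease) when in fact the patient has Lyme disease. Consequence: the disease goes undetected and untreated until it has progressed.

With the conventional null hypothesis that the patient does not have Lyme disease:
A Type II error is failing to reject H₀ when H₀ is false.
Here that means clearing the patient as negative when actually the patient has Lyme disease.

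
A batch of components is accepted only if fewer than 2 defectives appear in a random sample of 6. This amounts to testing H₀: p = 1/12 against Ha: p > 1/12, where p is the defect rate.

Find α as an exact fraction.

Under H₀, Y ~ Binomial(6, 1/12); the Type I error rate is P(Y ≥ 2).
Computing the lower-tail complement: 1 − 2737867/2985984 = 248117/2985984.

248117/2985984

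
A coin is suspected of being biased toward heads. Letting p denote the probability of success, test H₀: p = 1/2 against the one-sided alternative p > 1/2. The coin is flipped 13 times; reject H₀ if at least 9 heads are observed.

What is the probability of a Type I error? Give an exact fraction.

1093/8192

α = P(reject H₀ | H₀ true) = P(X ≥ 9 | p = 1/2), with X ~ Binomial(13, 1/2).
P(X ≥ 9) = [C(13,9) + C(13,10) + C(13,11) + C(13,12) + C(13,13)] / 2^13 = (715 + 286 + 78 + 13 + 1) / 8192 = 1093/8192.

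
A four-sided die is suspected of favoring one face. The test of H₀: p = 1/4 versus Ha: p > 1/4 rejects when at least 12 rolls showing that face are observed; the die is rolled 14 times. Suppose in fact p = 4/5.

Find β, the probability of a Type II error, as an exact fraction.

β = P(fail to reject H₀ | Ha true) = P(Y ≤ 11 | p = 4/5), Y ~ Binomial(14, 4/5).
Summing C(14,j)·(4/5)^j·(1/5)^{14-j} for j = 0..11 gives 3368829417/6103515625.

3368829417/6103515625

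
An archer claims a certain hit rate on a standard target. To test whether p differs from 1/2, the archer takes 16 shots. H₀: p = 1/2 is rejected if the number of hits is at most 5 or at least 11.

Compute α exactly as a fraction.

6885/32768

Under H₀, Y ~ Binomial(16, 1/2); α is the probability of landing in either tail, P(Y ≤ 5) + P(Y ≥ 11).
Each tail has probability (1 + 16 + 120 + 560 + 1820 + 4368)/65536; doubling gives α = 13770/65536 = 6885/32768.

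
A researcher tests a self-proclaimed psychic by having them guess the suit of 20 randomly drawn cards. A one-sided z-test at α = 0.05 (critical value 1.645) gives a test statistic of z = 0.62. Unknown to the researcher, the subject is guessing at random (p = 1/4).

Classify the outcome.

No error (correct decision).

The conventional null hypothesis is that the subject is guessing at random (p = 1/4).
Since z = 0.62 ≤ z* = 1.645, H₀ is not rejected.
H₀ is true (actually the subject is guessing at random (p = 1/4)).
The decision matches the true state — no error.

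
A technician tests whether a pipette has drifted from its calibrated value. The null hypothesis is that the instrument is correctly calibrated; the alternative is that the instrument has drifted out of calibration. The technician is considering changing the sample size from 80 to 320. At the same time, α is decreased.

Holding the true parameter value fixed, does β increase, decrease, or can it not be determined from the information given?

The first change alone would make β decrease; the second alone would make β increase. Which effect dominates depends on the magnitudes, which are not given.

Cannot be determined from the information given.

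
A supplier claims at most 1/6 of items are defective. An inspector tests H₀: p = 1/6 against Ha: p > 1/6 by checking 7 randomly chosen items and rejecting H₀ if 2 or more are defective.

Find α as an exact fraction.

Under H₀, X ~ Binomial(7, 1/6); the Type I error rate is P(X ≥ 2).
Via the complement, α = 1 − Σ_{j=0}^{1} C(7,j)(1/6)^j(5/6)^{7-j} = 7703/23328.

7703/23328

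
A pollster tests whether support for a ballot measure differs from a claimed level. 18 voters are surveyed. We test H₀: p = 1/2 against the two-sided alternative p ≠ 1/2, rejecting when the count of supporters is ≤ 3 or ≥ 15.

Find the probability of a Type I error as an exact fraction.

247/32768

The significance level is the null-hypothesis probability of the rejection region {≤3} ∪ {≥15}.
By symmetry, α = 2·P(Y ≤ 3) = 2·(1 + 18 + 153 + 816)/262144 = 1976/262144 = 247/32768.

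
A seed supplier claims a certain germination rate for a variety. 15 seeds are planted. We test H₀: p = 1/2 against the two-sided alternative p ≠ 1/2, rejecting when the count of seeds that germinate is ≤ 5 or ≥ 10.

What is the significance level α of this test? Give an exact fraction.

The significance level is the null-hypothesis probability of the rejection region {≤5} ∪ {≥10}.
Each tail has probability (1 + 15 + 105 + 455 + 1365 + 3003)/32768; doubling gives α = 9888/32768 = 309/1024.

309/1024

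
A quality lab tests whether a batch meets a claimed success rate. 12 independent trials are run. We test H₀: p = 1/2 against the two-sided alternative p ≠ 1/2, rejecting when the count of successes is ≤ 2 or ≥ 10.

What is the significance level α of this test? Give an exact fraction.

Under H₀, K ~ Binomial(12, 1/2); α is the probability of landing in either tail, P(K ≤ 2) + P(K ≥ 10).
Each tail has probability (1 + 12 + 66)/4096; doubling gives α = 158/4096 = 79/2048.

79/2048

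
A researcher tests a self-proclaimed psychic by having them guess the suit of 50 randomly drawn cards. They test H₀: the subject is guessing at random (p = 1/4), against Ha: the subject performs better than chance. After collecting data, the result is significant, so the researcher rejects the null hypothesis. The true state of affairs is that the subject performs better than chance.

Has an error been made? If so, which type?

The test rejected a false H₀ — the decision matches the true state.

Neither — the decision is correct.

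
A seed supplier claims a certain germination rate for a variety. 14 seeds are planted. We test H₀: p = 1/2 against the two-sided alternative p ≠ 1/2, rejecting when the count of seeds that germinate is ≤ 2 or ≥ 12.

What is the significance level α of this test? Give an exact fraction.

Under H₀, K ~ Binomial(14, 1/2); α is the probability of landing in either tail, P(K ≤ 2) + P(K ≥ 12).
The two tails are symmetric, so α = 2·(1 + 14 + 91)/2^14 = 212/16384 = 53/4096.

53/4096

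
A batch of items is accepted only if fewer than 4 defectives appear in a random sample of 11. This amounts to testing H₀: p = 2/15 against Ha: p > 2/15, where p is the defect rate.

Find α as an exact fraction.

27663615392/576650390625

α = P(reject H₀ | H₀ true) = P(S ≥ 4 | p = 2/15), S ~ Binomial(11, 2/15).
α = 1 − P(S ≤ 3) = 1 − 548986775233/576650390625 = 27663615392/576650390625.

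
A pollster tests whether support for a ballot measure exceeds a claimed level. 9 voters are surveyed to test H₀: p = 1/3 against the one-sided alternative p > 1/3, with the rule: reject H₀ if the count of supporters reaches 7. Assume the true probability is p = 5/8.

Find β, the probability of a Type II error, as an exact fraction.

Under the alternative p = 5/8, K ~ Binomial(9, 5/8); β is the probability the test does not reject, P(K < 7).
Adding the binomial probabilities P(K=0)+…+P(K=6) at p = 5/8 gives 24101307/33554432.

24101307/33554432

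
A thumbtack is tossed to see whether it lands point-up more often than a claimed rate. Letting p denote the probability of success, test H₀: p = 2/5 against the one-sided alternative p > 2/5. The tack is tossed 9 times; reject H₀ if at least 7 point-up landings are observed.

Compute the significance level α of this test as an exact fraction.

48896/1953125

The Type I error probability is α = P(S ≥ 7) computed under H₀, where S ~ Binomial(9, 2/5).
Adding the binomial terms for j = 7 through 9 with p = 2/5 yields 48896/1953125.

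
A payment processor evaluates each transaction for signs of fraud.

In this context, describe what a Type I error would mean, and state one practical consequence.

With the conventional null hypothesis that the transaction is legitimate:
A Type I error is rejecting H₀ when H₀ is true.
Here that means blocking the transaction and freezing the card when actually the transaction is legitimate.

A Type I error would mean concluding that the transaction is fraudulent when in fact the transaction is legitimate. Consequence: a legitimate purchase is declined and the customer's card is frozen.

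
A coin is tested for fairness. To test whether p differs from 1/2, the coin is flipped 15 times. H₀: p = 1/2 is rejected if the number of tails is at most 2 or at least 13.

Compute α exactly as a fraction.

121/16384

The significance level is the null-hypothesis probability of the rejection region {≤2} ∪ {≥13}.
By symmetry, α = 2·P(S ≤ 2) = 2·(1 + 15 + 105)/32768 = 242/32768 = 121/16384.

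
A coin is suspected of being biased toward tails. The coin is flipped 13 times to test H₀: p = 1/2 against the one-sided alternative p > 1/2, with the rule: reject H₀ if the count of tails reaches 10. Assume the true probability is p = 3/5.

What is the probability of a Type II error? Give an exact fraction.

202983472/244140625

Under the alternative p = 3/5, X ~ Binomial(13, 3/5); β is the probability the test does not reject, P(X < 10).
Summing C(13,j)·(3/5)^j·(2/5)^{13-j} for j = 0..9 gives 202983472/244140625.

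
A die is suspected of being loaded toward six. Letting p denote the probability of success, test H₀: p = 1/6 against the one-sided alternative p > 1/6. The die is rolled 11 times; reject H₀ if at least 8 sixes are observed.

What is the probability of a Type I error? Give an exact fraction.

919/15116544

Under H₀, X ~ Binomial(11, 1/6), and α = P(X ≥ 8).
Adding the binomial terms for j = 8 through 11 with p = 1/6 yields 919/15116544.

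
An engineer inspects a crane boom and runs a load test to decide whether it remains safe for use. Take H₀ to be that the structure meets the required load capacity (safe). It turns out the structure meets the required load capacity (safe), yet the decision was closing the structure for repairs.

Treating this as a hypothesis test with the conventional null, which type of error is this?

Type I error

'Closing the structure for repairs' corresponds to rejecting H₀.
H₀ was rejected but H₀ is true — a Type I error (false positive).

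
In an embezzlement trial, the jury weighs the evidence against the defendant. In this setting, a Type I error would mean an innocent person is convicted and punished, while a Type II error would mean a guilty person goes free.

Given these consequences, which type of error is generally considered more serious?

Type I error

The Type I consequence (an innocent person is convicted and punished) is more severe than the Type II consequence (a guilty person goes free).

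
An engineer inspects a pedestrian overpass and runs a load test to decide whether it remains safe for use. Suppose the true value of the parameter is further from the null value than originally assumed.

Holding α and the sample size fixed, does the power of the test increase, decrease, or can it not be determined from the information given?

It increases.

A bigger departure from H₀ is easier for the test to detect, so it fails to reject less often.
Since power = 1 − β and β decreases, power increases.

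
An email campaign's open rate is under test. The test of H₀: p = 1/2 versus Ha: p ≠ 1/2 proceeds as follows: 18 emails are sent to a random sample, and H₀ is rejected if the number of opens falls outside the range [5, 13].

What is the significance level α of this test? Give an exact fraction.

253/8192

The significance level is the null-hypothesis probability of the rejection region {≤4} ∪ {≥14}.
The two tails are symmetric, so α = 2·(1 + 18 + 153 + 816 + 3060)/2^18 = 8096/262144 = 253/8192.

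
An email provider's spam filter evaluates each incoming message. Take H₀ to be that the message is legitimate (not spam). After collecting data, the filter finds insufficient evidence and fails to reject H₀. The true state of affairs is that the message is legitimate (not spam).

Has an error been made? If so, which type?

No error (correct decision).

The test retained a true H₀ — the decision matches the true state.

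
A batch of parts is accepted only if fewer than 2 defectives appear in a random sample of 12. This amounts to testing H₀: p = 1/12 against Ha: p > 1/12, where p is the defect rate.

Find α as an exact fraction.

2353932024203/8916100448256

α = P(reject H₀ | H₀ true) = P(Y ≥ 2 | p = 1/12), Y ~ Binomial(12, 1/12).
Via the complement, α = 1 − Σ_{j=0}^{1} C(12,j)(1/12)^j(11/12)^{12-j} = 2353932024203/8916100448256.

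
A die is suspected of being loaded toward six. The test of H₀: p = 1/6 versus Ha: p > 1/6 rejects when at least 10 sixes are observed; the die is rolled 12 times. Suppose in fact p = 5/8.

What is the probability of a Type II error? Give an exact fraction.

60916742361/68719476736

β = P(fail to reject H₀ | Ha true) = P(S ≤ 9 | p = 5/8), S ~ Binomial(12, 5/8).
Equivalently, β = 1 − P(S ≥ 10) = 60916742361/68719476736.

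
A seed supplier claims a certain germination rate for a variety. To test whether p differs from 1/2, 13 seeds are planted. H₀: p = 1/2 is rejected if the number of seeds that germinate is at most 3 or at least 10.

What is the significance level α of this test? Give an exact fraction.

α = P(Y ≤ 3 or Y ≥ 10 | p = 1/2), Y ~ Binomial(13, 1/2).
Each tail has probability (1 + 13 + 78 + 286)/8192; doubling gives α = 756/8192 = 189/2048.

189/2048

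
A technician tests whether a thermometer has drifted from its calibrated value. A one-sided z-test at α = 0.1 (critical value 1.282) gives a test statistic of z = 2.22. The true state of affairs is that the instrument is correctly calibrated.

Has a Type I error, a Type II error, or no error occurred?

Type I error

The conventional null hypothesis is that the instrument is correctly calibrated.
Since z = 2.22 > z* = 1.282, H₀ is rejected.
H₀ is true (actually the instrument is correctly calibrated).
Rejecting a true H₀ is a Type I error.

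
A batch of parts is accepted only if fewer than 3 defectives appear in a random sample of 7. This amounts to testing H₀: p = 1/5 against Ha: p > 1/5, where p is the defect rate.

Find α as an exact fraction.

2313/15625

Under H₀, S ~ Binomial(7, 1/5); the Type I error rate is P(S ≥ 3).
α = 1 − P(S ≤ 2) = 1 − 13312/15625 = 2313/15625.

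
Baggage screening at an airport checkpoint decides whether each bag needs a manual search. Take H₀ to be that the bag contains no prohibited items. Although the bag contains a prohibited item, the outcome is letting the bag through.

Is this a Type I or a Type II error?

Type II error

'Letting the bag through' corresponds to failing to reject H₀.
H₀ was not rejected but H₀ is false — a Type II error (false negative).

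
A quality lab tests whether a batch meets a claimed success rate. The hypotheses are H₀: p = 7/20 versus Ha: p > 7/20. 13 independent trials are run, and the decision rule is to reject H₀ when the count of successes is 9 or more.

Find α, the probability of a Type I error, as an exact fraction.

206011579958513/16384000000000000

The Type I error probability is α = P(Y ≥ 9) computed under H₀, where Y ~ Binomial(13, 7/20).
P(Y ≥ 9) = Σ_{j=9}^{13} C(13,j)·(7/20)^j·(13/20)^{13-j} = 206011579958513/16384000000000000.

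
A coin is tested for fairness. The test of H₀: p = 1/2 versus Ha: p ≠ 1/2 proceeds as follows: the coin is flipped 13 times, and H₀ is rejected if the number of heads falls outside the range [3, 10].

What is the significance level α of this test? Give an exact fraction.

α = P(X ≤ 2 or X ≥ 11 | p = 1/2), X ~ Binomial(13, 1/2).
By symmetry, α = 2·P(X ≤ 2) = 2·(1 + 13 + 78)/8192 = 184/8192 = 23/1024.

23/1024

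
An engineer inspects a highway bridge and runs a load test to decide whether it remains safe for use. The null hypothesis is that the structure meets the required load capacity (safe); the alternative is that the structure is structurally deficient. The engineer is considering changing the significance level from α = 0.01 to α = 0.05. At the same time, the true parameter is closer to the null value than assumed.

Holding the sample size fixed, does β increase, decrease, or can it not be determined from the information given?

The first change alone would make β decrease; the second alone would make β increase. Which effect dominates depends on the magnitudes, which are not given.

Cannot be determined from the information given.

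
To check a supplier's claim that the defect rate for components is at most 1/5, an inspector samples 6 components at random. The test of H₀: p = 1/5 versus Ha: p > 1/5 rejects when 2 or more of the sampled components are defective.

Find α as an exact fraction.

1077/3125

Under H₀, X ~ Binomial(6, 1/5); the Type I error rate is P(X ≥ 2).
Via the complement, α = 1 − Σ_{j=0}^{1} C(6,j)(1/5)^j(4/5)^{6-j} = 1077/3125.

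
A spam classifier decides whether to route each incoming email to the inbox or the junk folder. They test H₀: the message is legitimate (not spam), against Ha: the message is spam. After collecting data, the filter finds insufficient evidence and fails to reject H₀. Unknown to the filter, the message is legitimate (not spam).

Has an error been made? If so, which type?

No error (correct decision).

The test retained a true H₀ — the decision matches the true state.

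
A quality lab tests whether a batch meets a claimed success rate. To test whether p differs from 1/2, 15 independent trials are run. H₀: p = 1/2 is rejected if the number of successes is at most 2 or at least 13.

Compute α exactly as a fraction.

α = P(X ≤ 2 or X ≥ 13 | p = 1/2), X ~ Binomial(15, 1/2).
Each tail has probability (1 + 15 + 105)/32768; doubling gives α = 242/32768 = 121/16384.

121/16384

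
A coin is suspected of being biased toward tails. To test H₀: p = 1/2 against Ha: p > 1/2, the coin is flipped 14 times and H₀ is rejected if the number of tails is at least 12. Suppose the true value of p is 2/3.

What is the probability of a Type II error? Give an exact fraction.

1426387/1594323

Under the alternative p = 2/3, Y ~ Binomial(14, 2/3); β is the probability the test does not reject, P(Y < 12).
Equivalently, β = 1 − P(Y ≥ 12) = 1426387/1594323.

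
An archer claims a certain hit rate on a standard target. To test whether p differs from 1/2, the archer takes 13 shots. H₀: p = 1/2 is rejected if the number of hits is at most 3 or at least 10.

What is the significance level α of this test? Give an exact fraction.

189/2048

Under H₀, Y ~ Binomial(13, 1/2); α is the probability of landing in either tail, P(Y ≤ 3) + P(Y ≥ 10).
The two tails are symmetric, so α = 2·(1 + 13 + 78 + 286)/2^13 = 756/8192 = 189/2048.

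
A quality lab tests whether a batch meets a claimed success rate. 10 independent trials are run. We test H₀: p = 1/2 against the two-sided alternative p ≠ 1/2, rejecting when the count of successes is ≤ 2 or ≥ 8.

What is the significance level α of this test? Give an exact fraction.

7/64

The significance level is the null-hypothesis probability of the rejection region {≤2} ∪ {≥8}.
The two tails are symmetric, so α = 2·(1 + 10 + 45)/2^10 = 112/1024 = 7/64.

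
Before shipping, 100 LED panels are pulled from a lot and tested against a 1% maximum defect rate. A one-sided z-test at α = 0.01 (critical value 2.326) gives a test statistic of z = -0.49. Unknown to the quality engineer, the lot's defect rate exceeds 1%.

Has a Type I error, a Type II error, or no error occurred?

The conventional null hypothesis is that the lot's defect rate is 1% (within specification).
Since z = -0.49 ≤ z* = 2.326, H₀ is not rejected.
H₀ is false (actually the lot's defect rate exceeds 1%).
Failing to reject a false H₀ is a Type II error.

Type II error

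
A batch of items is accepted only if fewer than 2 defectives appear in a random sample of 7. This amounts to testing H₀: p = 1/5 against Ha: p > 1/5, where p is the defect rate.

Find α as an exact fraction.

33069/78125

Under H₀, Y ~ Binomial(7, 1/5); the Type I error rate is P(Y ≥ 2).
α = 1 − P(Y ≤ 1) = 1 − 45056/78125 = 33069/78125.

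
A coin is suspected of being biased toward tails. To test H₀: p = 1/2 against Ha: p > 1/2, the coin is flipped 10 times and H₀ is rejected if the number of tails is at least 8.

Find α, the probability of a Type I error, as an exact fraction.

The Type I error probability is α = P(S ≥ 8) computed under H₀, where S ~ Binomial(10, 1/2).
That's C(10,8) + C(10,9) + C(10,10) over 2^10, i.e. (45 + 10 + 1)/1024 = 56/1024 = 7/128.

7/128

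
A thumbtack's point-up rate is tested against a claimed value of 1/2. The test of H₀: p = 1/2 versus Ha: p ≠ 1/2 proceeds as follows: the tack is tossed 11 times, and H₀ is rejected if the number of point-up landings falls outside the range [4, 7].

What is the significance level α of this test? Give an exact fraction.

29/128

Under H₀, Y ~ Binomial(11, 1/2); α is the probability of landing in either tail, P(Y ≤ 3) + P(Y ≥ 8).
By symmetry, α = 2·P(Y ≤ 3) = 2·(1 + 11 + 55 + 165)/2048 = 464/2048 = 29/128.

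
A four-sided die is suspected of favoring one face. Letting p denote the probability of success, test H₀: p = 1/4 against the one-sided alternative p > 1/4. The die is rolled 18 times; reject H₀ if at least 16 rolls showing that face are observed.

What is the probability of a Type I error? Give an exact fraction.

The Type I error probability is α = P(K ≥ 16) computed under H₀, where K ~ Binomial(18, 1/4).
Summing C(18,j)(1/4)^j(3/4)^{18−j} for j = 16,…,18 gives 179/8589934592.

179/8589934592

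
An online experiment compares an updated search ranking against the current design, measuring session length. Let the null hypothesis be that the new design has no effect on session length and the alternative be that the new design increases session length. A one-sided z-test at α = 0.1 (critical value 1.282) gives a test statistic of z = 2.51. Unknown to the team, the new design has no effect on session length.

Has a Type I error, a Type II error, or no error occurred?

Type I error

Since z = 2.51 > z* = 1.282, H₀ is rejected.
H₀ is true (actually the new design has no effect on session length).
Rejecting a true H₀ is a Type I error.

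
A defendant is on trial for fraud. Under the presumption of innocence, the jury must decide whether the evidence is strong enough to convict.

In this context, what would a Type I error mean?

With the conventional null hypothesis that the defendant is innocent:
A Type I error is rejecting H₀ when H₀ is true.
Here that means convicting the defendant when actually the defendant is innocent.

A Type I error would mean concluding that the defendant is guilty when in fact the defendant is innocent.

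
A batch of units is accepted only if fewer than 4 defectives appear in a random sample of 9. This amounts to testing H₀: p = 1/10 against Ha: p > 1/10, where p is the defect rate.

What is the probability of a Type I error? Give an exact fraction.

α = P(reject H₀ | H₀ true) = P(K ≥ 4 | p = 1/10), K ~ Binomial(9, 1/10).
α = 1 − P(K ≤ 3) = 1 − 495834453/500000000 = 4165547/500000000.

4165547/500000000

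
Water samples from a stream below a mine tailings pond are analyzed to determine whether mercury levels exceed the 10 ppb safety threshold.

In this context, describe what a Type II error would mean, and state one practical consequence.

With the conventional null hypothesis that the mercury concentration is at or below 10 ppb (safe):
A Type II error is failing to reject H₀ when H₀ is false.
Here that means certifying the site as safe when actually the mercury concentration exceeds 10 ppb.

A Type II error would mean concluding that the mercury concentration is at or below 10 ppb (safe) (or at least failing to establish that the mercury concentration exceeds 10 ppb) when in fact the mercury concentration exceeds 10 ppb. Consequence: a site with unsafe mercury levels is certified clean, and people continue to be exposed.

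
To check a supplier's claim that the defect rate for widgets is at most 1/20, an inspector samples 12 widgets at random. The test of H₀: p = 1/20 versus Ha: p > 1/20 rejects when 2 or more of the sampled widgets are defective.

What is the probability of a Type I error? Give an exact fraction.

α = P(reject H₀ | H₀ true) = P(K ≥ 2 | p = 1/20), K ~ Binomial(12, 1/20).
α = 1 − P(K ≤ 1) = 1 − 3611198025844789/4096000000000000 = 484801974155211/4096000000000000.

484801974155211/4096000000000000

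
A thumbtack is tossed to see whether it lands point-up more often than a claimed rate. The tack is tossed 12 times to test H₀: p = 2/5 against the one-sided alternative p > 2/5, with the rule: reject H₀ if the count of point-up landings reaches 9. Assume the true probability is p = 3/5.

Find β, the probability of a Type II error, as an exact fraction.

β = P(fail to reject H₀ | Ha true) = P(Y ≤ 8 | p = 3/5), Y ~ Binomial(12, 3/5).
Summing C(12,j)·(3/5)^j·(2/5)^{12-j} for j = 0..8 gives 37825328/48828125.

37825328/48828125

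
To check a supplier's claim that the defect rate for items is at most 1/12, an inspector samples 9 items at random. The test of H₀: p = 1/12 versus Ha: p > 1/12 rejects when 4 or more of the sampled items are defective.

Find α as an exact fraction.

Under H₀, Y ~ Binomial(9, 1/12); the Type I error rate is P(Y ≥ 4).
Via the complement, α = 1 − Σ_{j=0}^{3} C(9,j)(1/12)^j(11/12)^{9-j} = 5563363/1289945088.

5563363/1289945088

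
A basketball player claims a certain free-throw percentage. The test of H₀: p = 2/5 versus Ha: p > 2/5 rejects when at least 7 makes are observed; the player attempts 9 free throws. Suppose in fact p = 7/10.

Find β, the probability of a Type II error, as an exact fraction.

β = P(fail to reject H₀ | Ha true) = P(Y ≤ 6 | p = 7/10), Y ~ Binomial(9, 7/10).
Adding the binomial probabilities P(Y=0)+…+P(Y=6) at p = 7/10 gives 268584417/500000000.

268584417/500000000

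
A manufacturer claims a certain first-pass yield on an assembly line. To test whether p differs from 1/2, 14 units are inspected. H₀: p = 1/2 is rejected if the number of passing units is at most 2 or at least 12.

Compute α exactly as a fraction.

Under H₀, S ~ Binomial(14, 1/2); α is the probability of landing in either tail, P(S ≤ 2) + P(S ≥ 12).
The two tails are symmetric, so α = 2·(1 + 14 + 91)/2^14 = 212/16384 = 53/4096.

53/4096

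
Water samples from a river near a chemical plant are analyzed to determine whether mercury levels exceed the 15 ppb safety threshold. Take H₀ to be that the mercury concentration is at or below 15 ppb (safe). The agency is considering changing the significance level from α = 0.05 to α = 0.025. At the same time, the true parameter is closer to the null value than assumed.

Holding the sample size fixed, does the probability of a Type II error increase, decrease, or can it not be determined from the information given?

Lowering α raises the bar for rejection; under Ha, the test now fails to reject on outcomes it previously would have rejected. A smaller true effect puts the Ha sampling distribution closer to H₀, so more of it falls in the non-rejection region. Both changes push β in the same direction.

It increases.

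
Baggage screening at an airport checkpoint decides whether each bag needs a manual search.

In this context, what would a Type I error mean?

With the conventional null hypothesis that the bag contains no prohibited items:
A Type I error is rejecting H₀ when H₀ is true.
Here that means flagging the bag for a manual search when actually the bag contains no prohibited items.

A Type I error would mean concluding that the bag contains a prohibited item when in fact the bag contains no prohibited items.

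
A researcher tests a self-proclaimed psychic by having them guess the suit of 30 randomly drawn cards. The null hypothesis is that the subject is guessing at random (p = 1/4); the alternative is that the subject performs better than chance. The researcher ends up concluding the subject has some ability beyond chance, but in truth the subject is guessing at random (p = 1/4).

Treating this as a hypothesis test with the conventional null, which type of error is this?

'Concluding the subject has some ability beyond chance' corresponds to rejecting H₀.
H₀ was rejected but H₀ is true — a Type I error (false positive).

Type I error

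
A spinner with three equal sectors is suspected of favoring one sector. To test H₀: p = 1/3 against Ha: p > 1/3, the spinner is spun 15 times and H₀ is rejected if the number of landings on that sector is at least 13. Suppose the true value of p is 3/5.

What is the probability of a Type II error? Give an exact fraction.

A Type II error is failing to reject when Ha holds: with p = 3/5, β = P(X ≤ 12).
Summing C(15,j)·(3/5)^j·(2/5)^{15-j} for j = 0..12 gives 29690124488/30517578125.

29690124488/30517578125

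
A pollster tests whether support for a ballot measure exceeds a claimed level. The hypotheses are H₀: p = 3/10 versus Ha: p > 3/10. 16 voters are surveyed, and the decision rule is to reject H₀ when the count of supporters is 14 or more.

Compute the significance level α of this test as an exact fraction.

The Type I error probability is α = P(Y ≥ 14) computed under H₀, where Y ~ Binomial(16, 3/10).
Adding the binomial terms for j = 14 through 16 with p = 3/10 yields 1190959281/400000000000000.

1190959281/400000000000000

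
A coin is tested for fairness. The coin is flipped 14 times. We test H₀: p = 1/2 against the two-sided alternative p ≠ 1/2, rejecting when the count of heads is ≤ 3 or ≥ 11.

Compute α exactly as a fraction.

The significance level is the null-hypothesis probability of the rejection region {≤3} ∪ {≥11}.
Each tail has probability (1 + 14 + 91 + 364)/16384; doubling gives α = 940/16384 = 235/4096.

235/4096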